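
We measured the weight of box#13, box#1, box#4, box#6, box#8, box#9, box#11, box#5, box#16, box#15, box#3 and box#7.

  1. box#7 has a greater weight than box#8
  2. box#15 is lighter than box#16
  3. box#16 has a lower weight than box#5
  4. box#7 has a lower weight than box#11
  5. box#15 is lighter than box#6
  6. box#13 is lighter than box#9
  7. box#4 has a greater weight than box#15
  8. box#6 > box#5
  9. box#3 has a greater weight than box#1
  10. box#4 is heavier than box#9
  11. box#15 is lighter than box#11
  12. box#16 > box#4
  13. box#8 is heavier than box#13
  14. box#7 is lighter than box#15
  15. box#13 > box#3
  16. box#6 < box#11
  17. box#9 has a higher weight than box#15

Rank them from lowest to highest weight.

box#1 < box#3 < box#13 < box#8 < box#7 < box#15 < box#9 < box#4 < box#16 < box#5 < box#6 < box#11

The consecutive links are each given: box#1 < box#3; box#3 < box#13; box#13 < box#8; box#8 < box#7; box#7 < box#15; box#15 < box#9; box#9 < box#4; box#4 < box#16; box#16 < box#5; box#5 < box#6; box#6 < box#11.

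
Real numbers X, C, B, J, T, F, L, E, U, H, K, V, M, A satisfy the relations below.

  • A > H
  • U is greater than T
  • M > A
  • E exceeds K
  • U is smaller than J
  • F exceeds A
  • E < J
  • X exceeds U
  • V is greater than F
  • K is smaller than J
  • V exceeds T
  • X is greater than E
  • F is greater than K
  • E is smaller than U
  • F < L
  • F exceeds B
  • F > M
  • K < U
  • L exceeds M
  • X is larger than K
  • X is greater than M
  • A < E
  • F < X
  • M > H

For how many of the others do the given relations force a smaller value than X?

9

From X the given relations immediately reach M, K, E, U, F.
From those, H, T, B, A — 9 in total.
Nothing else is reachable below X; 9 in all.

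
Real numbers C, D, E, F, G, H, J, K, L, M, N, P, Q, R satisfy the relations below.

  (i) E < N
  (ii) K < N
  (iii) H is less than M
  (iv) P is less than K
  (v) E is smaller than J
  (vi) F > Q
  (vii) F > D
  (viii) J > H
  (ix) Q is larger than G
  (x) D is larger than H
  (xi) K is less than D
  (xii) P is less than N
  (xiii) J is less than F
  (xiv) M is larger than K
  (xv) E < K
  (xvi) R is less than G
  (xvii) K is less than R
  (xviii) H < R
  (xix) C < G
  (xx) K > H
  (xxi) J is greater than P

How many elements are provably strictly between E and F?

6

Chaining upward from E reaches: K, R, J, G, Q, M, D, N.
Chaining downward from F reaches: H, P, C, K, R, J, G, Q, D.
Strictly between E and F are those in both lists: K, R, J, G, Q, D — 6 elements.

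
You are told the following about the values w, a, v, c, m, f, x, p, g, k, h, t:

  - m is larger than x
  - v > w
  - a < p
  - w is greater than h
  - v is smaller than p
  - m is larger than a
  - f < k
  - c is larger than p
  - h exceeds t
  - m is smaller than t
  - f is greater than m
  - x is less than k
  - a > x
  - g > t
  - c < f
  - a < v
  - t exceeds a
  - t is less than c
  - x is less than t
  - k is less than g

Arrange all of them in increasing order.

x < a < m < t < h < w < v < p < c < f < k < g

The consecutive links are each given: x < a; a < m; m < t; t < h; h < w; w < v; v < p; p < c; c < f; f < k; k < g.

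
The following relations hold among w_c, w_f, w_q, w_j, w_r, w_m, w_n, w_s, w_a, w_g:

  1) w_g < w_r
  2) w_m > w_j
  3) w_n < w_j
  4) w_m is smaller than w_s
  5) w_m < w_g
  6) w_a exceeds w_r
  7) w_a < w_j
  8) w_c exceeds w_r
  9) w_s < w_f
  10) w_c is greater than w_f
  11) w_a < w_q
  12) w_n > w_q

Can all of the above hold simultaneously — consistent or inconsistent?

inconsistent

We have w_m < w_g stated directly, yet also w_g < w_r < w_a < w_q < w_n < w_j < w_m by chaining the others — so w_g < w_m. Contradiction.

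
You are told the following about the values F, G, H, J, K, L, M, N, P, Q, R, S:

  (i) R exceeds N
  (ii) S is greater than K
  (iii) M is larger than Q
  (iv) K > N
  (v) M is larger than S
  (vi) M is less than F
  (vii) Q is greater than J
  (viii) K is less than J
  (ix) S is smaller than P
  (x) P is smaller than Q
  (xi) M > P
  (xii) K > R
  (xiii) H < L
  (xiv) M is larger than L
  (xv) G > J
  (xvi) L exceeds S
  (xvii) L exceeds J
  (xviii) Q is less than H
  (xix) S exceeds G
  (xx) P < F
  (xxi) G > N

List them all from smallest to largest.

N < R < K < J < G < S < P < Q < H < L < M < F

The consecutive links are each given: N < R; R < K; K < J; J < G; G < S; S < P; P < Q; Q < H; H < L; L < M; M < F.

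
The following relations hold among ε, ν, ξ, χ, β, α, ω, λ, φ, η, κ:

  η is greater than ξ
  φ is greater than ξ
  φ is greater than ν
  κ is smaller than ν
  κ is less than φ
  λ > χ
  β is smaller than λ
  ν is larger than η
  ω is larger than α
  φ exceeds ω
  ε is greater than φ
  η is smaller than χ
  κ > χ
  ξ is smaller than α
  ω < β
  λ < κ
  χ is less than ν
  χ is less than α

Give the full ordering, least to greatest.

Each adjacent pair is fixed by a given relation: ξ < η; η < χ; χ < α; α < ω; ω < β; β < λ; λ < κ; κ < ν; ν < φ; φ < ε. Chaining them end to end gives the full order.

ξ < η < χ < α < ω < β < λ < κ < ν < φ < ε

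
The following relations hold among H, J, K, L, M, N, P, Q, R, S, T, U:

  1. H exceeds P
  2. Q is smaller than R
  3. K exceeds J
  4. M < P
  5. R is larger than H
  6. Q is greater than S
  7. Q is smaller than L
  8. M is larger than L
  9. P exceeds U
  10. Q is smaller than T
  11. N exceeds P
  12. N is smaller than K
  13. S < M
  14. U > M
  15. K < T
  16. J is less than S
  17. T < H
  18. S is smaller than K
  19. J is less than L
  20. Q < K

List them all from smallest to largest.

J < S < Q < L < M < U < P < N < K < T < H < R

Each adjacent pair is fixed by a given relation: J < S; S < Q; Q < L; L < M; M < U; U < P; P < N; N < K; K < T; T < H; H < R. Chaining them end to end gives the full order.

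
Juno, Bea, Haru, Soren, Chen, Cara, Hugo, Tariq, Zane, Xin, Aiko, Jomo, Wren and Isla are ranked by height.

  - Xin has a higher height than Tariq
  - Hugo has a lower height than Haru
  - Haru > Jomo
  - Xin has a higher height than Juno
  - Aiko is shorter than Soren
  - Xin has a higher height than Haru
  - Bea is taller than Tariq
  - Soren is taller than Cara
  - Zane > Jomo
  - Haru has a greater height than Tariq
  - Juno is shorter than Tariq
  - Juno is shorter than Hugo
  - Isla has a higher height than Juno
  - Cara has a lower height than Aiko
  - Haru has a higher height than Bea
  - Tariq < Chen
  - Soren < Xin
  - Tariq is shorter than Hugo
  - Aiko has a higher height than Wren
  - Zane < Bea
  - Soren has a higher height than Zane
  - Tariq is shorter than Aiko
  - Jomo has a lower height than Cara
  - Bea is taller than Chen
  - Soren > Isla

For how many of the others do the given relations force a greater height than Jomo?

7

The elements the relations force above Jomo are Cara, Aiko, Zane, Soren, Bea, Haru, Xin — no chain reaches any other.
That is 7.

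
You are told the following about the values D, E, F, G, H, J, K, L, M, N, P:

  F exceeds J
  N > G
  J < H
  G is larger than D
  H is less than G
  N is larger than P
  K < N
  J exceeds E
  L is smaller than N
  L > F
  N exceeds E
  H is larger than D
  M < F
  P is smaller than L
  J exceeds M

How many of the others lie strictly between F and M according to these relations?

Chaining upward from M reaches: J, H, L, G, N.
Chaining downward from F reaches: E, J.
Strictly between M and F are those in both lists: J — 1 element.

1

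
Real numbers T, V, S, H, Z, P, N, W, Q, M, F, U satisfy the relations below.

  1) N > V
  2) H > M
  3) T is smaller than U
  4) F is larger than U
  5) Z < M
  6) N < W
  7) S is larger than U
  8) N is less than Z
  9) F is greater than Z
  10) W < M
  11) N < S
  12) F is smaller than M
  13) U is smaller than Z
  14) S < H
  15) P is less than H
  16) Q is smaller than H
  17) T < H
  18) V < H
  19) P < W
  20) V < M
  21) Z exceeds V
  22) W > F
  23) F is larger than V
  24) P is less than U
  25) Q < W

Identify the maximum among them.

H

Chaining downward from H: directly below it, V, T, P, Q, M, S; then N, U, Z, F, W.
That covers every other element, and nothing is given above H, so H is the maximum.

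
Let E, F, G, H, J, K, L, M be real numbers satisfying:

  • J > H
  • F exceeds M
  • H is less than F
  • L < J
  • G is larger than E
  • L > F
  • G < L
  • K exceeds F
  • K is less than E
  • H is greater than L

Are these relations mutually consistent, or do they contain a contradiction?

We have H < F stated directly, yet also F < K < E < G < L < H by chaining the others — so F < H. Contradiction.

inconsistent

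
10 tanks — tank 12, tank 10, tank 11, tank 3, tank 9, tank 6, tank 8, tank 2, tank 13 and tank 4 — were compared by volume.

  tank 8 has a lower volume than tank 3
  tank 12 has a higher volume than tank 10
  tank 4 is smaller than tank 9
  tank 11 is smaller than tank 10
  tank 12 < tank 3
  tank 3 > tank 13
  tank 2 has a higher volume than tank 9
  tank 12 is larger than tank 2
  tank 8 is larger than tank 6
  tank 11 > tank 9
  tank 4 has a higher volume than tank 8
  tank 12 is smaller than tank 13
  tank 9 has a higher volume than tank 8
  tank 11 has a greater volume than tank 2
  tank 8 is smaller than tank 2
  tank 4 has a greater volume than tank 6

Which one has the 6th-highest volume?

The consecutive relations fix a unique order: tank 6 < tank 8 < tank 4 < tank 9 < tank 2 < tank 11 < tank 10 < tank 12 < tank 13 < tank 3.
The 6th largest is tank 2.

tank 2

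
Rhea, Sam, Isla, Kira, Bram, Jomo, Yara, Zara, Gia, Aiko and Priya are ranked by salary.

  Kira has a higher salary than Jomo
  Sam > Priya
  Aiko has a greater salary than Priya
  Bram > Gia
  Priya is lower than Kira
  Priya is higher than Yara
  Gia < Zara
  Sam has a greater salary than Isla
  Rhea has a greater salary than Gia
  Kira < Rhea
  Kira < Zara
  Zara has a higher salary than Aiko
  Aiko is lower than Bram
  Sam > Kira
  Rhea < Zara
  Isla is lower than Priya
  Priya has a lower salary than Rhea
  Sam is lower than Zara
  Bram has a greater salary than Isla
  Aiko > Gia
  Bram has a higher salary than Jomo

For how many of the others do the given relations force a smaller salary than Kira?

Directly below Kira: Jomo, Priya.
One step further: Isla, Yara (4 so far).
Nothing else is reachable below Kira; 4 in all.

4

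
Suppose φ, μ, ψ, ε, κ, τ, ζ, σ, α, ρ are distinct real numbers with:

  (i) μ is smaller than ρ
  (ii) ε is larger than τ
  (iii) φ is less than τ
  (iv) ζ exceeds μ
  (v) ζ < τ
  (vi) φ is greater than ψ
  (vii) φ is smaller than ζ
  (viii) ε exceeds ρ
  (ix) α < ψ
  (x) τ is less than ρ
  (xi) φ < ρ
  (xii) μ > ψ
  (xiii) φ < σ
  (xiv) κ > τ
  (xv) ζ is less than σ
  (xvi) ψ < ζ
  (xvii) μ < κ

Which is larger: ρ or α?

The relevant relations are α < ψ; ψ < μ; μ < ζ; ζ < τ; τ < ρ.
Together: α < ψ < μ < ζ < τ < ρ.
So α < ρ; ρ is the larger of the two.

ρ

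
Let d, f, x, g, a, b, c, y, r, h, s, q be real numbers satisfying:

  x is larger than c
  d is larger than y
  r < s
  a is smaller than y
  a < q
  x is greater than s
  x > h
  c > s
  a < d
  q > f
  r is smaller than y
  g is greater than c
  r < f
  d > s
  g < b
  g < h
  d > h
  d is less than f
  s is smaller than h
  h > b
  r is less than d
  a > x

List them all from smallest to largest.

The consecutive links are each given: r < s; s < c; c < g; g < b; b < h; h < x; x < a; a < y; y < d; d < f; f < q.

r < s < c < g < b < h < x < a < y < d < f < q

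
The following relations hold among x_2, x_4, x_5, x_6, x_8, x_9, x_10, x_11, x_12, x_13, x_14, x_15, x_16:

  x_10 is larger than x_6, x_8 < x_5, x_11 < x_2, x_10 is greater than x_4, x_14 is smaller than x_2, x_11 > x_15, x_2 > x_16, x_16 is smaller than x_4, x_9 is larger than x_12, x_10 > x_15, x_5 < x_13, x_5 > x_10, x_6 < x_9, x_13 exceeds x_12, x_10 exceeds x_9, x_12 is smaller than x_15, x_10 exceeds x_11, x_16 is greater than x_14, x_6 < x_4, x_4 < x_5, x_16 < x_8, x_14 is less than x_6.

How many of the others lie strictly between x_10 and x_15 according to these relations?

1

The relations place x_15 below x_10. An element lies strictly between them when it is forced above x_15 and also forced below x_10.
Above x_15: {x_11, x_5, x_2, x_13}. Below x_10: {x_12, x_14, x_11, x_16, x_6, x_9, x_4}.
Intersection: {x_11} — 1.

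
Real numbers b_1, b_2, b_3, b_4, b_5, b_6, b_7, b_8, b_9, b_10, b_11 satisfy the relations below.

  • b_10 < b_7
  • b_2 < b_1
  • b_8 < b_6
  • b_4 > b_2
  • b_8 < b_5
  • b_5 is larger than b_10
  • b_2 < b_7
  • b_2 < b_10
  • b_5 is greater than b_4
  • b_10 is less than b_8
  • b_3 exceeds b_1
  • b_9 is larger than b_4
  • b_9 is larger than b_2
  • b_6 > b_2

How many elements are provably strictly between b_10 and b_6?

1

Chaining upward from b_10 reaches: b_8, b_7, b_5.
Chaining downward from b_6 reaches: b_2, b_8.
Strictly between b_10 and b_6 are those in both lists: b_8 — 1 element.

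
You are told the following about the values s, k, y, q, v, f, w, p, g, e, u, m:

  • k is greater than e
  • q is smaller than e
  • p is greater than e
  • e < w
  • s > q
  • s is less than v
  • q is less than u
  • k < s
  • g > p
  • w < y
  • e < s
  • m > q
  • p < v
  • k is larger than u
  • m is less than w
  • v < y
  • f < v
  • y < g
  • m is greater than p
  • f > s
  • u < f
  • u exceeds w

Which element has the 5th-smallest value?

w

The consecutive relations fix a unique order: q < e < p < m < w < u < k < s < f < v < y < g.
The 5th smallest is w.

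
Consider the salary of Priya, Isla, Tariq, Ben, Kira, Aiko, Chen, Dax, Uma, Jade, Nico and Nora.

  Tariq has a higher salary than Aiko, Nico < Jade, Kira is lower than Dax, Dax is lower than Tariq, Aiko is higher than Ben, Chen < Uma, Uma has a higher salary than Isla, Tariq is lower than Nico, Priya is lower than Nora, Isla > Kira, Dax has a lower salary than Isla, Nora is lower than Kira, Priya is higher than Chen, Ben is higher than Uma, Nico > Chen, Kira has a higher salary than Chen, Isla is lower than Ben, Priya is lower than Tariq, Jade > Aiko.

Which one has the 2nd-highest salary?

The consecutive relations fix a unique order: Chen < Priya < Nora < Kira < Dax < Isla < Uma < Ben < Aiko < Tariq < Nico < Jade.
Counting 2 from the largest end gives Nico.

Nico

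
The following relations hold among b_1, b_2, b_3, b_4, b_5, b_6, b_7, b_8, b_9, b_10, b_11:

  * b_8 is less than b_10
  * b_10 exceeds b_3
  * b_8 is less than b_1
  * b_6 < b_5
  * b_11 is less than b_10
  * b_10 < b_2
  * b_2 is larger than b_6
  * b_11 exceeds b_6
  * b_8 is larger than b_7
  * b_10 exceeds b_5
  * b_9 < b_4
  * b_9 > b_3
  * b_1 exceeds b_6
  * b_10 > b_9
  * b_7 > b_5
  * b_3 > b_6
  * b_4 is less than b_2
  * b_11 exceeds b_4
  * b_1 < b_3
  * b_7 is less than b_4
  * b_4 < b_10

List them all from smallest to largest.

b_6 < b_5 < b_7 < b_8 < b_1 < b_3 < b_9 < b_4 < b_11 < b_10 < b_2

Nothing is placed below b_6, so it is least; from there b_6 < b_5; b_5 < b_7; b_7 < b_8; b_8 < b_1; b_1 < b_3; b_3 < b_9; b_9 < b_4; b_4 < b_11; b_11 < b_10; b_10 < b_2, each given directly.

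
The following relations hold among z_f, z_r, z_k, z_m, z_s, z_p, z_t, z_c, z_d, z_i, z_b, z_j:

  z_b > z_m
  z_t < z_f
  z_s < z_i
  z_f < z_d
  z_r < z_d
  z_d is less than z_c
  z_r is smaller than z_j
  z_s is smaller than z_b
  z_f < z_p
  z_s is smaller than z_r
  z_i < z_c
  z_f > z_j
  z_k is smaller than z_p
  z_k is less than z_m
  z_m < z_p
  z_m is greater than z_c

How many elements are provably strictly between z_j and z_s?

The relations place z_s below z_j. An element lies strictly between them when it is forced above z_s and also forced below z_j.
Above z_s: {z_r, z_i, z_f, z_d, z_c, z_m, z_p, z_b}. Below z_j: {z_r}.
Intersection: {z_r} — 1.

1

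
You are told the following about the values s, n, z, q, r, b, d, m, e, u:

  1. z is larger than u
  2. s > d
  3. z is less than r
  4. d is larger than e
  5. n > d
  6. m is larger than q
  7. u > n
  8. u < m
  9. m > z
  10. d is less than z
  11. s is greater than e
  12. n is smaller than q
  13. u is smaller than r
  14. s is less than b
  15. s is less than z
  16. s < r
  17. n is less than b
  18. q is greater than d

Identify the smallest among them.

Chaining upward from e: directly above it, d, s; then n, q, z, r, b; then u, m.
That covers every other element, and nothing is given below e, so e is the smallest.

e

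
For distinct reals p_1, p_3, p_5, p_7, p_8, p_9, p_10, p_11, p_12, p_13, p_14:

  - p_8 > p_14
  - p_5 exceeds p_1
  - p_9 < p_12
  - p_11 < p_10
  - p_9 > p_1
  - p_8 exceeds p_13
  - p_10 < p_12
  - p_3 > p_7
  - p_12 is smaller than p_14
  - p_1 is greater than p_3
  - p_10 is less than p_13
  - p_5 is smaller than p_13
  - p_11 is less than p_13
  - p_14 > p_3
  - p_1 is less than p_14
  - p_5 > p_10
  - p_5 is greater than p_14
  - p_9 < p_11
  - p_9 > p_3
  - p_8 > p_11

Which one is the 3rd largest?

p_5

Chaining the given pairs: p_7 < p_3 < p_1 < p_9 < p_11 < p_10 < p_12 < p_14 < p_5 < p_13 < p_8.
Counting 3 from the largest end gives p_5.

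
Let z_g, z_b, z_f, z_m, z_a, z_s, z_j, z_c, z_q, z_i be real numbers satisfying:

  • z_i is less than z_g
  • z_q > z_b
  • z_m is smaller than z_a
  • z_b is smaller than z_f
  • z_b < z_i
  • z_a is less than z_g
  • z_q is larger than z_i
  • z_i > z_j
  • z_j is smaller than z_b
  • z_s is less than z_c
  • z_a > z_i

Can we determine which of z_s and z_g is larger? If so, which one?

Following every chain through z_s: above z_s we get z_c.
z_g is not reached, and no chain runs the other way from z_g to z_s.
So the given relations leave the order of z_s and z_g undetermined.

undetermined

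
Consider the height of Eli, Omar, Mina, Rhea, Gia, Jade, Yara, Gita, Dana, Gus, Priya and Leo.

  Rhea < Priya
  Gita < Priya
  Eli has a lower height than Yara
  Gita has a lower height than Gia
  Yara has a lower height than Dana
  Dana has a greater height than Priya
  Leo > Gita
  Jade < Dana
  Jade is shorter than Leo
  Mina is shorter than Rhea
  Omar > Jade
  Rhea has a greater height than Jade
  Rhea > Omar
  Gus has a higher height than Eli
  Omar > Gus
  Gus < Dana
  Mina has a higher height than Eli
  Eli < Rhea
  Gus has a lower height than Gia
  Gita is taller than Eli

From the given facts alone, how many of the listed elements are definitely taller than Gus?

From Gus the given relations immediately reach Omar, Gia, Dana.
From those, Rhea — 4 in total.
From those, Priya — 5 in total.
No other element is forced above Gus by the given relations, so the count is 5.

5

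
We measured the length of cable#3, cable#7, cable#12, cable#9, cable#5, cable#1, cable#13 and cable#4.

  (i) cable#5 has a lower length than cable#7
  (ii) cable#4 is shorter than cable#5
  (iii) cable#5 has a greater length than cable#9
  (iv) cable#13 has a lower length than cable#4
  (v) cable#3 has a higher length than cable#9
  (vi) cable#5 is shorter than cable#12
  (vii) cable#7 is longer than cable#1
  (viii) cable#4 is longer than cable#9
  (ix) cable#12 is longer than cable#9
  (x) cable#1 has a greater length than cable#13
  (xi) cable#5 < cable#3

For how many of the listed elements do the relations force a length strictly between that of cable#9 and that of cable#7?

Chaining upward from cable#9 reaches: cable#4, cable#5, cable#3, cable#12.
Chaining downward from cable#7 reaches: cable#13, cable#4, cable#1, cable#5.
Strictly between cable#9 and cable#7 are those in both lists: cable#4, cable#5 — 2 elements.

2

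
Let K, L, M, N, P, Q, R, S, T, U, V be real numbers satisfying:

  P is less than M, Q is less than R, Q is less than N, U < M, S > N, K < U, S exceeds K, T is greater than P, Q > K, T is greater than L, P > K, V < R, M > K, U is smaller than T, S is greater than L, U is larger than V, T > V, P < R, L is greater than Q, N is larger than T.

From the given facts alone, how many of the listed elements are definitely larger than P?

From P the given relations immediately reach T, R, M.
From those, N — 4 in total.
From those, S — 5 in total.
Nothing else is reachable above P; 5 in all.

5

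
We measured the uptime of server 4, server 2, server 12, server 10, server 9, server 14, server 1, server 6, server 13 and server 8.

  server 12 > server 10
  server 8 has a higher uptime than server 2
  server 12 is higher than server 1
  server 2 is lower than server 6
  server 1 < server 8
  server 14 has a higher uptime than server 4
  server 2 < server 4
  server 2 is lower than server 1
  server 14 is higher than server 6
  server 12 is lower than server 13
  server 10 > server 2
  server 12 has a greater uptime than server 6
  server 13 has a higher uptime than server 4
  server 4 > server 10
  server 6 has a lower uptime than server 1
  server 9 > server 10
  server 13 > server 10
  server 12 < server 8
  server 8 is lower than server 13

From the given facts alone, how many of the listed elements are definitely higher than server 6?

From server 6 the given relations immediately reach server 1, server 12, server 14.
From those, server 8, server 13 — 5 in total.
No other element is forced above server 6 by the given relations, so the count is 5.

5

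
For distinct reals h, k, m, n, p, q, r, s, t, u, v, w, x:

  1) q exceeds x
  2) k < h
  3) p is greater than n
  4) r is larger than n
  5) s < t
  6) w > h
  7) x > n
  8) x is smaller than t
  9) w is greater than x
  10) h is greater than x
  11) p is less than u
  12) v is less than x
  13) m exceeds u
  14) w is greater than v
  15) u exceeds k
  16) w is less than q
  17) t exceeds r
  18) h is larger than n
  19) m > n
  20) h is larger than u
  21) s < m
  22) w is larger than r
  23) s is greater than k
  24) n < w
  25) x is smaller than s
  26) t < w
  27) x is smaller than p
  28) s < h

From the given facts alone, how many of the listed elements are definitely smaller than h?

7

Directly below h: n, k, x, s, u.
One step further: v, p (7 so far).
Nothing else is reachable below h; 7 in all.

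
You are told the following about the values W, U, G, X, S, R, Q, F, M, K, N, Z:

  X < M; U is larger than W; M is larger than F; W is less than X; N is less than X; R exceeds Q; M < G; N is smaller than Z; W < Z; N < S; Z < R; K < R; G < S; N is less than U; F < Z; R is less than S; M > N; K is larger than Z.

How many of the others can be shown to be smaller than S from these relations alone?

From S the given relations immediately reach N, R, G.
From those, Q, M, Z, K — 7 in total.
From those, W, X, F — 10 in total.
Nothing else is reachable below S; 10 in all.

10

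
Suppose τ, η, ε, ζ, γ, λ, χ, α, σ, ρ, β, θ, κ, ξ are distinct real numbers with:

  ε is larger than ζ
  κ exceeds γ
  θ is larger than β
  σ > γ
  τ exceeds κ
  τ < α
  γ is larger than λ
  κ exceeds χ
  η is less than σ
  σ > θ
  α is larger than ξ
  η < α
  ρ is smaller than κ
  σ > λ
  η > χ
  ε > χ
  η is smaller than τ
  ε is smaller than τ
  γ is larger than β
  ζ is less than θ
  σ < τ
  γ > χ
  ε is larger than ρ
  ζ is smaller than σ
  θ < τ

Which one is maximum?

β is not greatest since β < θ; ξ is not greatest since ξ < α; ρ is not greatest since ρ < κ; ζ is not greatest since ζ < ε; χ is not greatest since χ < η; λ is not greatest since λ < γ; ε is not greatest since ε < τ; γ is not greatest since γ < κ; θ is not greatest since θ < τ; η is not greatest since η < σ; κ is not greatest since κ < τ; σ is not greatest since σ < τ; τ is not greatest since τ < α.
Only α has nothing above it, so α is the maximum.

α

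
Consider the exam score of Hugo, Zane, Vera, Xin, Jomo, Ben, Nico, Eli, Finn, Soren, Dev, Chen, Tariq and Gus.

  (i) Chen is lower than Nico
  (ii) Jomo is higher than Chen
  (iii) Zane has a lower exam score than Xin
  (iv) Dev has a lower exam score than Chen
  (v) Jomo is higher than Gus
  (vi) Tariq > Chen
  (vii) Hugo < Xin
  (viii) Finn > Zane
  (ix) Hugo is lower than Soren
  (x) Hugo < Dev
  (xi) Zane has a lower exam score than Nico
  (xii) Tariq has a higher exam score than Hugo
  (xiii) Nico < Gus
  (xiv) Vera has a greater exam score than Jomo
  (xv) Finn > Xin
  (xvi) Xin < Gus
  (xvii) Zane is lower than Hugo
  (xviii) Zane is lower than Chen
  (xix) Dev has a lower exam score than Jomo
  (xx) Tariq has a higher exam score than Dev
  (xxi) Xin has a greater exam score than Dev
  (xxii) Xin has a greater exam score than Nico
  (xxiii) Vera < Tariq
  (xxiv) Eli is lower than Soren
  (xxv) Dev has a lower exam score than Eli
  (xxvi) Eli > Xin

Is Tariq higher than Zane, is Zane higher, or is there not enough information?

Tariq

Zane < Hugo and Hugo < Dev give Zane < Dev.
Then Dev < Chen extends the chain to Chen.
With Chen < Nico: Zane < Hugo < Dev < Chen < Nico.
Then Nico < Xin extends the chain to Xin.
Then Xin < Gus extends the chain to Gus.
With Gus < Jomo: Zane < Hugo < Dev < Chen < Nico < Xin < Gus < Jomo.
Then Jomo < Vera extends the chain to Vera.
With Vera < Tariq: Zane < Hugo < Dev < Chen < Nico < Xin < Gus < Jomo < Vera < Tariq.
So Tariq is higher.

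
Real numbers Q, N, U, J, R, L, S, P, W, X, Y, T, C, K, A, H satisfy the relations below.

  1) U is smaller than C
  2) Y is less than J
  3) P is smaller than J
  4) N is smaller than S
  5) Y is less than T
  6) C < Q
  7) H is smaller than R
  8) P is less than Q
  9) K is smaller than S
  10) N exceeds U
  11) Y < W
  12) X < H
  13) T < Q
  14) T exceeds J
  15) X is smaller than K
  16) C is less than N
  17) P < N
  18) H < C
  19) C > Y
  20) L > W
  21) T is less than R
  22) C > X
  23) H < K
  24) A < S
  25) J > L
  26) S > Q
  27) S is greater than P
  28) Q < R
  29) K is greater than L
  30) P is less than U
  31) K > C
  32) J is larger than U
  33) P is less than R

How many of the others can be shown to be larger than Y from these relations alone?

10

Directly above Y: W, C, J, T.
One step further: L, Q, N, K, R (9 so far).
One step further: S (10 so far).
No other element is forced above Y by the given relations, so the count is 10.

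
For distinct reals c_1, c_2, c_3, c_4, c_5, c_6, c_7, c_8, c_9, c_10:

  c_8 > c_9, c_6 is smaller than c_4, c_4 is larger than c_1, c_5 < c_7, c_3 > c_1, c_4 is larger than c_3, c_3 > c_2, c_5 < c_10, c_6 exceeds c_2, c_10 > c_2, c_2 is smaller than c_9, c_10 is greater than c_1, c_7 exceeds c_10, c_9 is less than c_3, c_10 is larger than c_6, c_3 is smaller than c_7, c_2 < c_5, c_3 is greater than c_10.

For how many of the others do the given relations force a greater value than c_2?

From c_2 the given relations immediately reach c_5, c_6, c_9, c_10, c_3.
From those, c_8, c_4, c_7 — 8 in total.
Nothing else is reachable above c_2; 8 in all.

8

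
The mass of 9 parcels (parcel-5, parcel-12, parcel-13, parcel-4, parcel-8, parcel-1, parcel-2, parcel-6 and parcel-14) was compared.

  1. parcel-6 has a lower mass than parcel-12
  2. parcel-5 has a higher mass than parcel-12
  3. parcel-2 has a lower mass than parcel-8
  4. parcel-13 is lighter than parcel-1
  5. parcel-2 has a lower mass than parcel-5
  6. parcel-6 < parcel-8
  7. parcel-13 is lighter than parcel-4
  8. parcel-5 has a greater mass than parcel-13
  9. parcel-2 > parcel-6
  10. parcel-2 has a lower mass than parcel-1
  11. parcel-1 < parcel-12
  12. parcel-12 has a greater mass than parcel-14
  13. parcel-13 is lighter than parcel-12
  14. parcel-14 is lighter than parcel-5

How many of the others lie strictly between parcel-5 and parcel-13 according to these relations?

2

The relations place parcel-13 below parcel-5. An element lies strictly between them when it is forced above parcel-13 and also forced below parcel-5.
Above parcel-13: {parcel-4, parcel-1, parcel-12}. Below parcel-5: {parcel-6, parcel-14, parcel-2, parcel-1, parcel-12}.
Intersection: {parcel-1, parcel-12} — 2.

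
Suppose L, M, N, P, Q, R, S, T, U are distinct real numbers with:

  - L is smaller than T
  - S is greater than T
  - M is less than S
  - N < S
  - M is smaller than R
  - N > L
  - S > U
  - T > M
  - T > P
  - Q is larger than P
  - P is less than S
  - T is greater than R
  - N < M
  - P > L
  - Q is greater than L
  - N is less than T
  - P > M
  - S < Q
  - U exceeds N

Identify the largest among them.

Q

L is not greatest since L < T; N is not greatest since N < U; M is not greatest since M < T; P is not greatest since P < S; R is not greatest since R < T; T is not greatest since T < S; U is not greatest since U < S; S is not greatest since S < Q.
Only Q has nothing above it, so Q is the largest.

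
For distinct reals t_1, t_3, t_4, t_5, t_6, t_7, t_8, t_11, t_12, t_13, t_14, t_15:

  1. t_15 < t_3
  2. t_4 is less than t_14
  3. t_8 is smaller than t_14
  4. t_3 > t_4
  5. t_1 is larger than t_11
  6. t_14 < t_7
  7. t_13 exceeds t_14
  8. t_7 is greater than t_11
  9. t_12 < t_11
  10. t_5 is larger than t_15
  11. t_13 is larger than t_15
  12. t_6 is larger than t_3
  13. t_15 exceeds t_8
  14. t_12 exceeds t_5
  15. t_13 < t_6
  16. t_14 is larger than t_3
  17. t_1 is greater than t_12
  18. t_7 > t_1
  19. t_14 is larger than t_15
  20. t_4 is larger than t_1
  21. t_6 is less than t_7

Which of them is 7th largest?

t_1

Piecing the relations together gives one ordering: t_8 < t_15 < t_5 < t_12 < t_11 < t_1 < t_4 < t_3 < t_14 < t_13 < t_6 < t_7.
The 7th largest is t_1.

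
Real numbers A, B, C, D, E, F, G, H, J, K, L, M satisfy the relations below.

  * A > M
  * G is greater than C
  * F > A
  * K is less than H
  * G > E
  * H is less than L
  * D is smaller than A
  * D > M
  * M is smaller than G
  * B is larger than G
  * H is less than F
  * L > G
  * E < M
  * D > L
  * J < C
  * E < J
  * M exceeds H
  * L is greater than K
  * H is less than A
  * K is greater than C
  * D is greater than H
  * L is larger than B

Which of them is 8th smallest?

The consecutive relations fix a unique order: E < J < C < K < H < M < G < B < L < D < A < F.
Counting 8 from the smallest end gives B.

B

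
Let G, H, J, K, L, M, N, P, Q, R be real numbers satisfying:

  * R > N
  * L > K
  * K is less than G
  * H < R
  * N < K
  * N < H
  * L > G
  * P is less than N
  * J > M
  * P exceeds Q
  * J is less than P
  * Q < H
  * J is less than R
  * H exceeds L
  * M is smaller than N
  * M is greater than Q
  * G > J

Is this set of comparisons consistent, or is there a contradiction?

consistent

The single ordering Q < M < J < P < N < K < G < L < H < R satisfies every listed relation, so no contradiction arises.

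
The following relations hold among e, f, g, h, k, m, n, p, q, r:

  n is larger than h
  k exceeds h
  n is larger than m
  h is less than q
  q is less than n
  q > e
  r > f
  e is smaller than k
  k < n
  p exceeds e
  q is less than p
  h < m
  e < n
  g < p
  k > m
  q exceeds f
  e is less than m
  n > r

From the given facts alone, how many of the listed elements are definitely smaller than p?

The elements the relations force below p are g, h, e, f, q — no chain reaches any other.
That is 5.

5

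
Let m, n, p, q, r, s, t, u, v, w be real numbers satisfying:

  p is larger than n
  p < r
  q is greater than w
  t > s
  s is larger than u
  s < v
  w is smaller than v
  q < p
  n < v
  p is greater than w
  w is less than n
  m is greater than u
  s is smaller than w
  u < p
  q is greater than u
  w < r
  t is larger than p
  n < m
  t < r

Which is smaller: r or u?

Chaining the given relations: u < s < w < n < p < t < r.
So u < r; u is the smaller of the two.

u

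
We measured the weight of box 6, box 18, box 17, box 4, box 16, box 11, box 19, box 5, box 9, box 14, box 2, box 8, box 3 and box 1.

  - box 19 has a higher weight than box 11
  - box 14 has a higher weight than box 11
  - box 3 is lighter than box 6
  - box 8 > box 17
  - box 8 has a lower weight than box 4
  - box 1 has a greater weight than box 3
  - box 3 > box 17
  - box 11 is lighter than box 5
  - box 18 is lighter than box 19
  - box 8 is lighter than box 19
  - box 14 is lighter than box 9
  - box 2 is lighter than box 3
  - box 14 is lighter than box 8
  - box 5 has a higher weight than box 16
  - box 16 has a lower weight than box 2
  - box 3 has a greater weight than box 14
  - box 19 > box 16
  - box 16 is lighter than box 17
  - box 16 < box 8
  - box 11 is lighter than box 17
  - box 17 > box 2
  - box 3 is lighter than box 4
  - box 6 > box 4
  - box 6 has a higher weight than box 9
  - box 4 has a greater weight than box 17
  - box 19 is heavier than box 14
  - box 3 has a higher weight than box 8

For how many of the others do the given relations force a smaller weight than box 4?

7

Directly below box 4: box 17, box 8, box 3.
One step further: box 16, box 11, box 2, box 14 (7 so far).
Nothing else is reachable below box 4; 7 in all.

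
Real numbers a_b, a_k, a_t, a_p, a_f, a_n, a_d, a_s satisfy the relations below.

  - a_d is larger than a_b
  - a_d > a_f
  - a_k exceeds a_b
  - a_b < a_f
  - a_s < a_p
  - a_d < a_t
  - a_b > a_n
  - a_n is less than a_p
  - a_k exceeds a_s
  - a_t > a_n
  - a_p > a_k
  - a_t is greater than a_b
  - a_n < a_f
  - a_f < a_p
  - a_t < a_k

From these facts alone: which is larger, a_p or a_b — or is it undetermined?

a_p

Link the given pairs in sequence: a_b < a_f; a_f < a_d; a_d < a_t; a_t < a_k; a_k < a_p.
Chaining these gives a_b < a_f < a_d < a_t < a_k < a_p.
So a_p is larger.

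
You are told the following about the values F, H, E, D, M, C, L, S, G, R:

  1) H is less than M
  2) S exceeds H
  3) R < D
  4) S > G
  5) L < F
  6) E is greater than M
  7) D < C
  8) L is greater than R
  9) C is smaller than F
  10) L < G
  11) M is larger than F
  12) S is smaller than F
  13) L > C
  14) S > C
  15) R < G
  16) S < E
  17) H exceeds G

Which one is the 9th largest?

The consecutive relations fix a unique order: R < D < C < L < G < H < S < F < M < E.
The 9th largest is D.

D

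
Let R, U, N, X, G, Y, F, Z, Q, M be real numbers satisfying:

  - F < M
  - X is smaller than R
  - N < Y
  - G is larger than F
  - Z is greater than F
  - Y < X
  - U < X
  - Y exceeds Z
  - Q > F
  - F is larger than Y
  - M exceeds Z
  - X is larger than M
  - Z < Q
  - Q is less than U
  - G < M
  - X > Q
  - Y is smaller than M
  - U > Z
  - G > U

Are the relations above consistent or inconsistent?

We have Z < Y stated directly, yet also Y < F < Z by chaining the others — so Y < Z. Contradiction.

inconsistent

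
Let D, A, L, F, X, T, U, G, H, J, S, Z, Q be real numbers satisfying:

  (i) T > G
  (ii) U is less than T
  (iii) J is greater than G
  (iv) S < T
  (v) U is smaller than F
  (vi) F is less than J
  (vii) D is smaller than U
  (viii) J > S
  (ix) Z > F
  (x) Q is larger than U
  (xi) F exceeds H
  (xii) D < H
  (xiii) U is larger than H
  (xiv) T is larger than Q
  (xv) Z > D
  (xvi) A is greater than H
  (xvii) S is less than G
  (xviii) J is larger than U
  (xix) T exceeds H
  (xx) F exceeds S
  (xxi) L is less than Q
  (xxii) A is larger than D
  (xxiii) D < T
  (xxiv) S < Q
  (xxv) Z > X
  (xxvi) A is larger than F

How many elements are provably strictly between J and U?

1

The relations place U below J. An element lies strictly between them when it is forced above U and also forced below J.
Above U: {F, Z, Q, A, T}. Below J: {D, S, H, F, G}.
Intersection: {F} — 1.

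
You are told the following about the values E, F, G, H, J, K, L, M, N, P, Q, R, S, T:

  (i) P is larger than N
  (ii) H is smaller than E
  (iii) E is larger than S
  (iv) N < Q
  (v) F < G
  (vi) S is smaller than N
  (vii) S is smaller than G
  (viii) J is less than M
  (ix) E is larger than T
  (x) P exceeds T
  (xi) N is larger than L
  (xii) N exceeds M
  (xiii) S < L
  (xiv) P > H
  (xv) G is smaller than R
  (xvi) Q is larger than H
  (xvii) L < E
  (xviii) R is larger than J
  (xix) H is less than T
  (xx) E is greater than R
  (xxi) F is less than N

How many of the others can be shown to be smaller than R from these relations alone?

From R the given relations immediately reach J, G.
From those, F, S — 4 in total.
No other element is forced below R by the given relations, so the count is 4.

4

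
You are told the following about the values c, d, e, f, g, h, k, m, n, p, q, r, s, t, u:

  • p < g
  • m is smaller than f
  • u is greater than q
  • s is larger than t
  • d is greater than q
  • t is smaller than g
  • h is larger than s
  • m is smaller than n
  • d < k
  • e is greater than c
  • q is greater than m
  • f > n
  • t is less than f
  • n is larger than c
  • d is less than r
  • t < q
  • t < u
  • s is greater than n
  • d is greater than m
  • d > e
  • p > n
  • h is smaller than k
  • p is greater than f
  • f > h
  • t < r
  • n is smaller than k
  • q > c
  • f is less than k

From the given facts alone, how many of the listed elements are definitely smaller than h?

5

Directly below h: s.
One step further: t, n (3 so far).
One step further: m, c (5 so far).
Nothing else is reachable below h; 5 in all.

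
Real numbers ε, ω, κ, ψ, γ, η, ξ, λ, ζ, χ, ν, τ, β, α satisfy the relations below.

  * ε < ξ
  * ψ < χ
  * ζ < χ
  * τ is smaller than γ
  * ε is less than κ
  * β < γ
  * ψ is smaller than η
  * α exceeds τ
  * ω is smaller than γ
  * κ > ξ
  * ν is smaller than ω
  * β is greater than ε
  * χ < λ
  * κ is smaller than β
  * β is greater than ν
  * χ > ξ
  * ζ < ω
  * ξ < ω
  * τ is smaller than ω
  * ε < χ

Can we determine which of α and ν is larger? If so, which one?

undetermined

Following every chain through ν: above ν we get β, ω, γ.
α is not reached, and no chain runs the other way from α to ν.
So the given relations leave the order of ν and α undetermined.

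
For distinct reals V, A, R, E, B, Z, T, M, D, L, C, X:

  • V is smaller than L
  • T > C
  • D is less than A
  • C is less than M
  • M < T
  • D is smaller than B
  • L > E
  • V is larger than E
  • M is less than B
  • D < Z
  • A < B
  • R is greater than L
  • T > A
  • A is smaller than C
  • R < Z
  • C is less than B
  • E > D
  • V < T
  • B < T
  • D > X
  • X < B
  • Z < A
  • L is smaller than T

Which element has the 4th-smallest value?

V

The consecutive relations fix a unique order: X < D < E < V < L < R < Z < A < C < M < B < T.
The 4th smallest is V.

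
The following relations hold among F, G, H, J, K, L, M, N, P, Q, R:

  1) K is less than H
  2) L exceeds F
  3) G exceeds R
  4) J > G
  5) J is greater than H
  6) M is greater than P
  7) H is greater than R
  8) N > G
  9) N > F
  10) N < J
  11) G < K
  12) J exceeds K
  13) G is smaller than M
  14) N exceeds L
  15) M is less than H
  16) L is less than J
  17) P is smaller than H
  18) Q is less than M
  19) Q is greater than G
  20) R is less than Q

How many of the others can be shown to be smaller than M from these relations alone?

The elements the relations force below M are R, G, Q, P — no chain reaches any other.
That is 4.

4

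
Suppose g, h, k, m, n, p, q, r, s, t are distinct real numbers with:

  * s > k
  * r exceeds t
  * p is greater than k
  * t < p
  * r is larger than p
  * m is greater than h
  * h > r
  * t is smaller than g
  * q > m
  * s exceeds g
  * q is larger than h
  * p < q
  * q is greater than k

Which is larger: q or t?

Chaining the given relations: t < p < r < h < m < q.
So t < q; q is the larger of the two.

q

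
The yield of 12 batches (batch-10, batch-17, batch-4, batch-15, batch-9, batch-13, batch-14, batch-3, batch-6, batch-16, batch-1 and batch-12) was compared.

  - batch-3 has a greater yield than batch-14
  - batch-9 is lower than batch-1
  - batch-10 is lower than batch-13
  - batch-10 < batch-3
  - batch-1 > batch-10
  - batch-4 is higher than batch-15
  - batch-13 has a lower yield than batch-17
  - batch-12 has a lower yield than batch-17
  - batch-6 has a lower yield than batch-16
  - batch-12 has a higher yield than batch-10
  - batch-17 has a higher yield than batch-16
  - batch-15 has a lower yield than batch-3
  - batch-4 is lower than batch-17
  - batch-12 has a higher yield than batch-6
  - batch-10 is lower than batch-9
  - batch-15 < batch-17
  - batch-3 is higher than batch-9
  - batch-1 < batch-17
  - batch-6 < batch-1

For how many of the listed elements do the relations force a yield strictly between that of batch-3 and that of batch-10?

The relations place batch-10 below batch-3. An element lies strictly between them when it is forced above batch-10 and also forced below batch-3.
Above batch-10: {batch-13, batch-9, batch-1, batch-12, batch-17}. Below batch-3: {batch-14, batch-15, batch-9}.
Intersection: {batch-9} — 1.

1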